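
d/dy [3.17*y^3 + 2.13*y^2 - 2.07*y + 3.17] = 9.51*y^2 + 4.26*y - 2.07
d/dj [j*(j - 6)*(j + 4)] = 3*j^2 - 4*j - 24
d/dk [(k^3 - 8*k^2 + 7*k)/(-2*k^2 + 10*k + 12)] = (-k^4 + 10*k^3 - 15*k^2 - 96*k + 42)/(2*(k^4 - 10*k^3 + 13*k^2 + 60*k + 36))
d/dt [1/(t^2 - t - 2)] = (1 - 2*t)/(-t^2 + t + 2)^2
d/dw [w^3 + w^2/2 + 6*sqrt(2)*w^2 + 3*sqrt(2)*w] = 3*w^2 + w + 12*sqrt(2)*w + 3*sqrt(2)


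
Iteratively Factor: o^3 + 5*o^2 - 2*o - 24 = (o + 3)*(o^2 + 2*o - 8) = (o + 3)*(o + 4)*(o - 2)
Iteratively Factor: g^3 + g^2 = (g + 1)*(g^2) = g*(g + 1)*(g)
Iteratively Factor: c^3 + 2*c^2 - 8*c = (c + 4)*(c^2 - 2*c) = c*(c + 4)*(c - 2)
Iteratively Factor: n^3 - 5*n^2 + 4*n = (n - 4)*(n^2 - n) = (n - 4)*(n - 1)*(n)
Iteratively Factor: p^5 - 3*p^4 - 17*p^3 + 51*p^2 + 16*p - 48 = (p + 4)*(p^4 - 7*p^3 + 11*p^2 + 7*p - 12) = (p + 1)*(p + 4)*(p^3 - 8*p^2 + 19*p - 12) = (p - 4)*(p + 1)*(p + 4)*(p^2 - 4*p + 3) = (p - 4)*(p - 3)*(p + 1)*(p + 4)*(p - 1)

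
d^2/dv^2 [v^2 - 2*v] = 2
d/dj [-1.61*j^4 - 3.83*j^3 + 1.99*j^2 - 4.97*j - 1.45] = -6.44*j^3 - 11.49*j^2 + 3.98*j - 4.97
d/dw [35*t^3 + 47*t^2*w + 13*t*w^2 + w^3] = 47*t^2 + 26*t*w + 3*w^2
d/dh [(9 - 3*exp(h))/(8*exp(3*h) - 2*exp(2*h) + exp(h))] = 3*(16*exp(3*h) - 74*exp(2*h) + 12*exp(h) - 3)*exp(-h)/(64*exp(4*h) - 32*exp(3*h) + 20*exp(2*h) - 4*exp(h) + 1)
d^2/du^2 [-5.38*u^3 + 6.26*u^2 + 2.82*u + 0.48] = 12.52 - 32.28*u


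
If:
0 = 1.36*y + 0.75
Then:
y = -0.55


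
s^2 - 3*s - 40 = (s - 8)*(s + 5)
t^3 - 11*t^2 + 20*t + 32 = (t - 8)*(t - 4)*(t + 1)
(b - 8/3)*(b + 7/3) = b^2 - b/3 - 56/9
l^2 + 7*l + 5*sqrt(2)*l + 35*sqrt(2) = (l + 7)*(l + 5*sqrt(2))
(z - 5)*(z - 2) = z^2 - 7*z + 10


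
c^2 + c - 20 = (c - 4)*(c + 5)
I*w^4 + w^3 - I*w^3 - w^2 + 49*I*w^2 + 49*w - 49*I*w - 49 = (w - 7*I)*(w - I)*(w + 7*I)*(I*w - I)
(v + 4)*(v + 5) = v^2 + 9*v + 20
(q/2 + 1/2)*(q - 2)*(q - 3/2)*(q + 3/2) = q^4/2 - q^3/2 - 17*q^2/8 + 9*q/8 + 9/4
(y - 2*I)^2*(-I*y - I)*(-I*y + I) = -y^4 + 4*I*y^3 + 5*y^2 - 4*I*y - 4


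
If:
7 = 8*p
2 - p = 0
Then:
No Solution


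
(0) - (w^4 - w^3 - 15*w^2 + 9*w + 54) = -w^4 + w^3 + 15*w^2 - 9*w - 54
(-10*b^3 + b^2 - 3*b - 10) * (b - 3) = -10*b^4 + 31*b^3 - 6*b^2 - b + 30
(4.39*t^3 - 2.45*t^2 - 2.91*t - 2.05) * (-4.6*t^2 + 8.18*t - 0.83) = -20.194*t^5 + 47.1802*t^4 - 10.2987*t^3 - 12.3403*t^2 - 14.3537*t + 1.7015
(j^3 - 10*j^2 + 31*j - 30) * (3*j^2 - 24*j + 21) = 3*j^5 - 54*j^4 + 354*j^3 - 1044*j^2 + 1371*j - 630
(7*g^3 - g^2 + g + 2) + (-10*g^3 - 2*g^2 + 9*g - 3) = -3*g^3 - 3*g^2 + 10*g - 1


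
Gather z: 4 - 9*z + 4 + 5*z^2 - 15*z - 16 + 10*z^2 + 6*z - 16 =15*z^2 - 18*z - 24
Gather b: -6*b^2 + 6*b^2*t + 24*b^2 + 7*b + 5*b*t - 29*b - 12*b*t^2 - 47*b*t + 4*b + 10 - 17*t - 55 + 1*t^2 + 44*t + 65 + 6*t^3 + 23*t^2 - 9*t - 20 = b^2*(6*t + 18) + b*(-12*t^2 - 42*t - 18) + 6*t^3 + 24*t^2 + 18*t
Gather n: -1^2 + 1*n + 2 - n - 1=0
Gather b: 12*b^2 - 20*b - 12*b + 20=12*b^2 - 32*b + 20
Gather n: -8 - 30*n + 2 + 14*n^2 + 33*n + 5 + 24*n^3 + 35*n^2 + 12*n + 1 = 24*n^3 + 49*n^2 + 15*n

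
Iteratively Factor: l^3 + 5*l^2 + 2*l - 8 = (l + 2)*(l^2 + 3*l - 4) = (l - 1)*(l + 2)*(l + 4)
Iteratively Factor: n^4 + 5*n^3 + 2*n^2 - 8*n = (n)*(n^3 + 5*n^2 + 2*n - 8) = n*(n - 1)*(n^2 + 6*n + 8) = n*(n - 1)*(n + 2)*(n + 4)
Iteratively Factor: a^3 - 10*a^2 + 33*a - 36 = (a - 4)*(a^2 - 6*a + 9) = (a - 4)*(a - 3)*(a - 3)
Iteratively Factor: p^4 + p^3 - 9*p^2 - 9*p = (p + 1)*(p^3 - 9*p) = p*(p + 1)*(p^2 - 9) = p*(p - 3)*(p + 1)*(p + 3)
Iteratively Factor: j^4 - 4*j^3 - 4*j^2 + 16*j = (j + 2)*(j^3 - 6*j^2 + 8*j) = (j - 2)*(j + 2)*(j^2 - 4*j) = j*(j - 2)*(j + 2)*(j - 4)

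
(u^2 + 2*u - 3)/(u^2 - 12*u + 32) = (u^2 + 2*u - 3)/(u^2 - 12*u + 32)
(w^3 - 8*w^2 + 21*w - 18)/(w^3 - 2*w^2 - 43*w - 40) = (-w^3 + 8*w^2 - 21*w + 18)/(-w^3 + 2*w^2 + 43*w + 40)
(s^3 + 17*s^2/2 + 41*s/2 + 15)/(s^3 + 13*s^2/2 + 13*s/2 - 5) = (2*s + 3)/(2*s - 1)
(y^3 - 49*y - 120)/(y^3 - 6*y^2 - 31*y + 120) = (y + 3)/(y - 3)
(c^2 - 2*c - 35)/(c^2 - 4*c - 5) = (-c^2 + 2*c + 35)/(-c^2 + 4*c + 5)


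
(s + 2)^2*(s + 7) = s^3 + 11*s^2 + 32*s + 28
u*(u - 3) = u^2 - 3*u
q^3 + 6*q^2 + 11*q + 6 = (q + 1)*(q + 2)*(q + 3)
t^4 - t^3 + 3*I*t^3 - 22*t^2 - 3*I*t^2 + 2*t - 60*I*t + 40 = (t - 5)*(t + 4)*(t + I)*(t + 2*I)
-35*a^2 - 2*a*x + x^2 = (-7*a + x)*(5*a + x)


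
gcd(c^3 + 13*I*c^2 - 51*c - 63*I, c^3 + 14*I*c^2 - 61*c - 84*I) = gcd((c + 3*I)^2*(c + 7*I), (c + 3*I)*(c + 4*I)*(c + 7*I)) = c^2 + 10*I*c - 21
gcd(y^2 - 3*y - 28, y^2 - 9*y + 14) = y - 7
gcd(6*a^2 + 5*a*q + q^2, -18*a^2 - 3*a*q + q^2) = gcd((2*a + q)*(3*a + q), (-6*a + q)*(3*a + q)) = 3*a + q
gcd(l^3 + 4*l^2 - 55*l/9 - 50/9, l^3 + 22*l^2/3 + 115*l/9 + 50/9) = l^2 + 17*l/3 + 10/3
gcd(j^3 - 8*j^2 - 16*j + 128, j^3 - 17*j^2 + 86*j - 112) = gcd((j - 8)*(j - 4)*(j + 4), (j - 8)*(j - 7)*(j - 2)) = j - 8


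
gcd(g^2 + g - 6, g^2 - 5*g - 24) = g + 3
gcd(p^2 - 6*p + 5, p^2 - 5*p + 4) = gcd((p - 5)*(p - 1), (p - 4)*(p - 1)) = p - 1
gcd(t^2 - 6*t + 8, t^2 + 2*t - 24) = t - 4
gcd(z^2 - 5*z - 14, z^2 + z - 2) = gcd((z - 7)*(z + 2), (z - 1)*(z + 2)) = z + 2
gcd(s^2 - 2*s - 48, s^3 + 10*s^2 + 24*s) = s + 6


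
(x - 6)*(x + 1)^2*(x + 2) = x^4 - 2*x^3 - 19*x^2 - 28*x - 12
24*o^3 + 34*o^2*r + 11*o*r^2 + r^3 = (o + r)*(4*o + r)*(6*o + r)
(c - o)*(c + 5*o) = c^2 + 4*c*o - 5*o^2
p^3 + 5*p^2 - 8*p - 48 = (p - 3)*(p + 4)^2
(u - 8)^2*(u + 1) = u^3 - 15*u^2 + 48*u + 64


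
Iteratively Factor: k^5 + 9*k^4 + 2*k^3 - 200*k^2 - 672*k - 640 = (k + 4)*(k^4 + 5*k^3 - 18*k^2 - 128*k - 160) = (k + 4)^2*(k^3 + k^2 - 22*k - 40) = (k + 2)*(k + 4)^2*(k^2 - k - 20) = (k - 5)*(k + 2)*(k + 4)^2*(k + 4)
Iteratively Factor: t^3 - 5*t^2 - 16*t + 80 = (t - 5)*(t^2 - 16) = (t - 5)*(t - 4)*(t + 4)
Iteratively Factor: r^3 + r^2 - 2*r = (r - 1)*(r^2 + 2*r) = r*(r - 1)*(r + 2)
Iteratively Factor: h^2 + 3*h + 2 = (h + 1)*(h + 2)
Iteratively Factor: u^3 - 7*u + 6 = (u + 3)*(u^2 - 3*u + 2) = (u - 2)*(u + 3)*(u - 1)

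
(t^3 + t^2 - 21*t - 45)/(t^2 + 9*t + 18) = (t^2 - 2*t - 15)/(t + 6)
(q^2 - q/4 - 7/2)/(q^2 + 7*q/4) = (q - 2)/q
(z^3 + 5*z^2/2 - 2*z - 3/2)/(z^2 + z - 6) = (2*z^2 - z - 1)/(2*(z - 2))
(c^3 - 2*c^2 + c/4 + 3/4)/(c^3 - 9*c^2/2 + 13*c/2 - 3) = (c + 1/2)/(c - 2)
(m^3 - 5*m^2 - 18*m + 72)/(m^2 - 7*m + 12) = (m^2 - 2*m - 24)/(m - 4)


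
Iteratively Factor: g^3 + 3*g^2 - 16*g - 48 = (g - 4)*(g^2 + 7*g + 12) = (g - 4)*(g + 3)*(g + 4)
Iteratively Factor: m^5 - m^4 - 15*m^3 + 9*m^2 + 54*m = (m + 2)*(m^4 - 3*m^3 - 9*m^2 + 27*m) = (m + 2)*(m + 3)*(m^3 - 6*m^2 + 9*m) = (m - 3)*(m + 2)*(m + 3)*(m^2 - 3*m) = (m - 3)^2*(m + 2)*(m + 3)*(m)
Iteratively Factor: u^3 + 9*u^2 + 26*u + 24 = (u + 2)*(u^2 + 7*u + 12) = (u + 2)*(u + 4)*(u + 3)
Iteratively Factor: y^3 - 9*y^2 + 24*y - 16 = (y - 4)*(y^2 - 5*y + 4) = (y - 4)^2*(y - 1)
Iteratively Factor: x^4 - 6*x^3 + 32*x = (x - 4)*(x^3 - 2*x^2 - 8*x) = x*(x - 4)*(x^2 - 2*x - 8) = x*(x - 4)*(x + 2)*(x - 4)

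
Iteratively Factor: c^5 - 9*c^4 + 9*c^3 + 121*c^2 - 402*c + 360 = (c - 3)*(c^4 - 6*c^3 - 9*c^2 + 94*c - 120) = (c - 5)*(c - 3)*(c^3 - c^2 - 14*c + 24) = (c - 5)*(c - 3)^2*(c^2 + 2*c - 8) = (c - 5)*(c - 3)^2*(c + 4)*(c - 2)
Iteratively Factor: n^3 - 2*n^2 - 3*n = (n - 3)*(n^2 + n) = n*(n - 3)*(n + 1)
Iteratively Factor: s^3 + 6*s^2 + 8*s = (s)*(s^2 + 6*s + 8) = s*(s + 2)*(s + 4)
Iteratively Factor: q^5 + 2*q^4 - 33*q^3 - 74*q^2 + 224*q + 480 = (q + 2)*(q^4 - 33*q^2 - 8*q + 240) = (q + 2)*(q + 4)*(q^3 - 4*q^2 - 17*q + 60) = (q + 2)*(q + 4)^2*(q^2 - 8*q + 15) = (q - 5)*(q + 2)*(q + 4)^2*(q - 3)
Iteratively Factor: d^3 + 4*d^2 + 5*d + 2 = (d + 1)*(d^2 + 3*d + 2) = (d + 1)*(d + 2)*(d + 1)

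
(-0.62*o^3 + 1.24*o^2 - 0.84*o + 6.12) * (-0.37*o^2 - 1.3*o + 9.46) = 0.2294*o^5 + 0.3472*o^4 - 7.1664*o^3 + 10.558*o^2 - 15.9024*o + 57.8952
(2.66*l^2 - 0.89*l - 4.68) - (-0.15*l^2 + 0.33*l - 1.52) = 2.81*l^2 - 1.22*l - 3.16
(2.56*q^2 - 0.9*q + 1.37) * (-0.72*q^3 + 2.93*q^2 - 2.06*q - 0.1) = -1.8432*q^5 + 8.1488*q^4 - 8.897*q^3 + 5.6121*q^2 - 2.7322*q - 0.137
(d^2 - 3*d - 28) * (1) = d^2 - 3*d - 28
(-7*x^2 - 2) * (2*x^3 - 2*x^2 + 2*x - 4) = -14*x^5 + 14*x^4 - 18*x^3 + 32*x^2 - 4*x + 8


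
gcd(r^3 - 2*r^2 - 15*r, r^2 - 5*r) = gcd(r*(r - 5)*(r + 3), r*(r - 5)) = r^2 - 5*r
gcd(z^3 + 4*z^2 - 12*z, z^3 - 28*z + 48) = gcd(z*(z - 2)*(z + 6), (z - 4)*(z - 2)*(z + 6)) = z^2 + 4*z - 12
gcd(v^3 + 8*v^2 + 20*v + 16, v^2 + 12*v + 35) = 1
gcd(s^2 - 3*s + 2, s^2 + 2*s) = 1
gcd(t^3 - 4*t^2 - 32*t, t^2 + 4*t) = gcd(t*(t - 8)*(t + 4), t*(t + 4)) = t^2 + 4*t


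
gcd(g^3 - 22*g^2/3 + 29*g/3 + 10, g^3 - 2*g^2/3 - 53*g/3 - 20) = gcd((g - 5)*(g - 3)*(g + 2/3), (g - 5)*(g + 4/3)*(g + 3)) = g - 5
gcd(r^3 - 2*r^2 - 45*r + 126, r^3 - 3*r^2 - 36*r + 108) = r^2 - 9*r + 18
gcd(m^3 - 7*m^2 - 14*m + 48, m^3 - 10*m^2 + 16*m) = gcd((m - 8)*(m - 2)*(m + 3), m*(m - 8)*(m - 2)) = m^2 - 10*m + 16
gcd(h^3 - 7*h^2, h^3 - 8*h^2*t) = h^2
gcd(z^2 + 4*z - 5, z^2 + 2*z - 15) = z + 5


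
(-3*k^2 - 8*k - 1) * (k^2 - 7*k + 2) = -3*k^4 + 13*k^3 + 49*k^2 - 9*k - 2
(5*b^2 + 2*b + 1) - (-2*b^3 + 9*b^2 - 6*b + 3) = 2*b^3 - 4*b^2 + 8*b - 2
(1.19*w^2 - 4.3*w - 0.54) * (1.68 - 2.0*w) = -2.38*w^3 + 10.5992*w^2 - 6.144*w - 0.9072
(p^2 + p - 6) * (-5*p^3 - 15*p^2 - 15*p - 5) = -5*p^5 - 20*p^4 + 70*p^2 + 85*p + 30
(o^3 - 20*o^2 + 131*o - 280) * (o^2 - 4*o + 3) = o^5 - 24*o^4 + 214*o^3 - 864*o^2 + 1513*o - 840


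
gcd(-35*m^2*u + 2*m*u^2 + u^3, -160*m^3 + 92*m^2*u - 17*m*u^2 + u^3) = -5*m + u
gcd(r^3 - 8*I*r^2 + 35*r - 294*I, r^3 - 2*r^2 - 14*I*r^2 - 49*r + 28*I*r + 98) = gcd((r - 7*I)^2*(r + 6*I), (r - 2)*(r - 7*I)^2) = r^2 - 14*I*r - 49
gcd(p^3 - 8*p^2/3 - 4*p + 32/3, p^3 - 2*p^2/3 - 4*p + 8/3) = p^2 - 4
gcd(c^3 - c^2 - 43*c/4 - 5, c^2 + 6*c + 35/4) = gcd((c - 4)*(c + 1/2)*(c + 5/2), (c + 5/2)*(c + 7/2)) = c + 5/2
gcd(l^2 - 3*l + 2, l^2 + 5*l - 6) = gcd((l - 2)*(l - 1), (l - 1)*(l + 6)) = l - 1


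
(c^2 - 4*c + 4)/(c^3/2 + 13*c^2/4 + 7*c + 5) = 4*(c^2 - 4*c + 4)/(2*c^3 + 13*c^2 + 28*c + 20)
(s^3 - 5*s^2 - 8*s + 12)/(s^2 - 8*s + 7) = (s^2 - 4*s - 12)/(s - 7)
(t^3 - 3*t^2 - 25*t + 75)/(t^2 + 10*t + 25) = (t^2 - 8*t + 15)/(t + 5)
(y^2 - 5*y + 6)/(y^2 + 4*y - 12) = (y - 3)/(y + 6)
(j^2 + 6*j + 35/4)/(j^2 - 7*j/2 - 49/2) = (j + 5/2)/(j - 7)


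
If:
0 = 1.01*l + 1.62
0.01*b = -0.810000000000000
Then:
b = -81.00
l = -1.60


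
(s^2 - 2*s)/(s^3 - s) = (s - 2)/(s^2 - 1)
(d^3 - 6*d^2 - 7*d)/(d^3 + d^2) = (d - 7)/d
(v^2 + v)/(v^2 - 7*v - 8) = v/(v - 8)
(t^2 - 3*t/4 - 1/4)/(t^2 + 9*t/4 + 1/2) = (t - 1)/(t + 2)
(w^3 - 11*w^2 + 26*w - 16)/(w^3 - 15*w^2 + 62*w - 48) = (w - 2)/(w - 6)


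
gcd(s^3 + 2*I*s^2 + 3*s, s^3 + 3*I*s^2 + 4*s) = s^2 - I*s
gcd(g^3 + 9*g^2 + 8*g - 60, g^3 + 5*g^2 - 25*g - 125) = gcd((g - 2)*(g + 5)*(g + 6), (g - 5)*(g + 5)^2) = g + 5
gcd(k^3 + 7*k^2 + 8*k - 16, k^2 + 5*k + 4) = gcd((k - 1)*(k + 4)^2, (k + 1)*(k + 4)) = k + 4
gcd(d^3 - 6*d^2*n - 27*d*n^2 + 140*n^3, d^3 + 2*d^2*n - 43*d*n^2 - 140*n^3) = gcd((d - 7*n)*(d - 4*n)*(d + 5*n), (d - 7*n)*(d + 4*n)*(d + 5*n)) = d^2 - 2*d*n - 35*n^2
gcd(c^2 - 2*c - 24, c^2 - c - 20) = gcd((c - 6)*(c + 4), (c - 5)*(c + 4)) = c + 4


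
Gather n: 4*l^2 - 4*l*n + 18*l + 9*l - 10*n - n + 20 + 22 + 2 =4*l^2 + 27*l + n*(-4*l - 11) + 44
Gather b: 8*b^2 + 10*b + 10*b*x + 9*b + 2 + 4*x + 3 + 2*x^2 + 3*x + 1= 8*b^2 + b*(10*x + 19) + 2*x^2 + 7*x + 6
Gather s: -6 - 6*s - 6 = -6*s - 12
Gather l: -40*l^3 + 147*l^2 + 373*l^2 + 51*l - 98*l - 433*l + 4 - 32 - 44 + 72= -40*l^3 + 520*l^2 - 480*l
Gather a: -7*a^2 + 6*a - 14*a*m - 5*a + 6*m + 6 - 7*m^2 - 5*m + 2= -7*a^2 + a*(1 - 14*m) - 7*m^2 + m + 8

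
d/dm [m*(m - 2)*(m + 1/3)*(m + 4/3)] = 4*m^3 - m^2 - 52*m/9 - 8/9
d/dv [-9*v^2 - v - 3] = -18*v - 1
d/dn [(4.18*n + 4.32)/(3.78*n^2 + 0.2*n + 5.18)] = (-15.8004*n^2 - 32.6592*n + 20.7884)/(14.2884*n^4 + 1.512*n^3 + 39.2008*n^2 + 2.072*n + 26.8324)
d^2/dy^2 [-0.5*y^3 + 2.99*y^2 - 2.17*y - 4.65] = 5.98 - 3.0*y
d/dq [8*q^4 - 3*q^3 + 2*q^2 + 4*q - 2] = 32*q^3 - 9*q^2 + 4*q + 4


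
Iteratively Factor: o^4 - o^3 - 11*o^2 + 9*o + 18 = (o + 3)*(o^3 - 4*o^2 + o + 6) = (o - 3)*(o + 3)*(o^2 - o - 2) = (o - 3)*(o - 2)*(o + 3)*(o + 1)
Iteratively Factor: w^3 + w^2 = (w)*(w^2 + w) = w*(w + 1)*(w)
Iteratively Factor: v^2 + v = (v)*(v + 1)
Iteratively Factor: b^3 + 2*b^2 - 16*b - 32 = (b + 2)*(b^2 - 16) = (b - 4)*(b + 2)*(b + 4)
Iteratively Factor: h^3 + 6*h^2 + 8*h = (h + 2)*(h^2 + 4*h) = (h + 2)*(h + 4)*(h)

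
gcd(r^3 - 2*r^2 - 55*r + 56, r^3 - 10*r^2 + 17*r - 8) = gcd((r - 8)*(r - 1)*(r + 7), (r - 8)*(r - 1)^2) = r^2 - 9*r + 8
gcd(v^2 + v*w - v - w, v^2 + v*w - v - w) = v^2 + v*w - v - w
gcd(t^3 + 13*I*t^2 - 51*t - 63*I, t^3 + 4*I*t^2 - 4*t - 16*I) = 1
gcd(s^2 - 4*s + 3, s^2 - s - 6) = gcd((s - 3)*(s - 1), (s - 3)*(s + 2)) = s - 3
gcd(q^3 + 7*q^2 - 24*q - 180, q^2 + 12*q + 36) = q^2 + 12*q + 36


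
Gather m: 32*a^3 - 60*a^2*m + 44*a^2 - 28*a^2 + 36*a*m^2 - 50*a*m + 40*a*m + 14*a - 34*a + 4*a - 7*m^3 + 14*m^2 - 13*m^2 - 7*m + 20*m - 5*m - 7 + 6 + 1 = 32*a^3 + 16*a^2 - 16*a - 7*m^3 + m^2*(36*a + 1) + m*(-60*a^2 - 10*a + 8)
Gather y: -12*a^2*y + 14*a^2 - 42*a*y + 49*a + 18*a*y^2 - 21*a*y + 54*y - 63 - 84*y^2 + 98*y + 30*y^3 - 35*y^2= 14*a^2 + 49*a + 30*y^3 + y^2*(18*a - 119) + y*(-12*a^2 - 63*a + 152) - 63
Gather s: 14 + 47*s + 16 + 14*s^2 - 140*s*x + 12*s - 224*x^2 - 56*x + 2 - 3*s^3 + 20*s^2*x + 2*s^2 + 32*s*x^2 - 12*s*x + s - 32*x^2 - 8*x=-3*s^3 + s^2*(20*x + 16) + s*(32*x^2 - 152*x + 60) - 256*x^2 - 64*x + 32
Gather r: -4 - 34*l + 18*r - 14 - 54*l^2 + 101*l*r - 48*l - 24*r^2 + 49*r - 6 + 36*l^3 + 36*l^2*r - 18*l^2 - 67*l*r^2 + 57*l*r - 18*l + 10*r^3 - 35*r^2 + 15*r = 36*l^3 - 72*l^2 - 100*l + 10*r^3 + r^2*(-67*l - 59) + r*(36*l^2 + 158*l + 82) - 24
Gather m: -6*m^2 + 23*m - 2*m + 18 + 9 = -6*m^2 + 21*m + 27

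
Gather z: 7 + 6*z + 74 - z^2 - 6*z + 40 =121 - z^2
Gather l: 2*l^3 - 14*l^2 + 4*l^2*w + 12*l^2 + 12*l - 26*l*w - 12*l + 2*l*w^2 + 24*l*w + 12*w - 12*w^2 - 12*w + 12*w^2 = 2*l^3 + l^2*(4*w - 2) + l*(2*w^2 - 2*w)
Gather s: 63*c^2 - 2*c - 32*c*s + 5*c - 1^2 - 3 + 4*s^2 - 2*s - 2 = 63*c^2 + 3*c + 4*s^2 + s*(-32*c - 2) - 6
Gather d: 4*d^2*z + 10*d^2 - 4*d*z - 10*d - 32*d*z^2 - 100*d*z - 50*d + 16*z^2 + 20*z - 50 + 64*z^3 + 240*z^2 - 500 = d^2*(4*z + 10) + d*(-32*z^2 - 104*z - 60) + 64*z^3 + 256*z^2 + 20*z - 550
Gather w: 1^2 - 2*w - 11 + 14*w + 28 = 12*w + 18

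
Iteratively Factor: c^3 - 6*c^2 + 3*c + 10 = (c - 2)*(c^2 - 4*c - 5) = (c - 2)*(c + 1)*(c - 5)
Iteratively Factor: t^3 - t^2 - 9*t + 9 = (t - 3)*(t^2 + 2*t - 3) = (t - 3)*(t - 1)*(t + 3)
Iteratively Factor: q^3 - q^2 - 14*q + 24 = (q - 3)*(q^2 + 2*q - 8) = (q - 3)*(q - 2)*(q + 4)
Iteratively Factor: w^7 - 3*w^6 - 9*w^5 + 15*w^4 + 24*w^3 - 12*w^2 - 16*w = (w)*(w^6 - 3*w^5 - 9*w^4 + 15*w^3 + 24*w^2 - 12*w - 16) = w*(w - 2)*(w^5 - w^4 - 11*w^3 - 7*w^2 + 10*w + 8) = w*(w - 2)*(w + 1)*(w^4 - 2*w^3 - 9*w^2 + 2*w + 8) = w*(w - 2)*(w - 1)*(w + 1)*(w^3 - w^2 - 10*w - 8) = w*(w - 2)*(w - 1)*(w + 1)*(w + 2)*(w^2 - 3*w - 4) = w*(w - 2)*(w - 1)*(w + 1)^2*(w + 2)*(w - 4)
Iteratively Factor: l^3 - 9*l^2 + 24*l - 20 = (l - 2)*(l^2 - 7*l + 10) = (l - 2)^2*(l - 5)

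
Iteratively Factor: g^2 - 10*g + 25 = (g - 5)*(g - 5)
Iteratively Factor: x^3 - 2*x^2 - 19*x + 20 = (x + 4)*(x^2 - 6*x + 5) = (x - 1)*(x + 4)*(x - 5)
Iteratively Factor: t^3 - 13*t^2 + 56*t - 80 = (t - 4)*(t^2 - 9*t + 20) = (t - 5)*(t - 4)*(t - 4)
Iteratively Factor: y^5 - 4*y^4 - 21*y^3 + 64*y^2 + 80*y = (y)*(y^4 - 4*y^3 - 21*y^2 + 64*y + 80) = y*(y - 4)*(y^3 - 21*y - 20) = y*(y - 4)*(y + 1)*(y^2 - y - 20) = y*(y - 4)*(y + 1)*(y + 4)*(y - 5)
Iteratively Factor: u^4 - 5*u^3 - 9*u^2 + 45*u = (u - 3)*(u^3 - 2*u^2 - 15*u) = (u - 3)*(u + 3)*(u^2 - 5*u) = (u - 5)*(u - 3)*(u + 3)*(u)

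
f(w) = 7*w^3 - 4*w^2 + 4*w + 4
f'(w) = 21*w^2 - 8*w + 4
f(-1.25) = -20.92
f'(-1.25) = 46.81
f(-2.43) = -129.78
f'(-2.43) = 147.44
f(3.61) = 295.63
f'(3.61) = 248.79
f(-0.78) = -4.88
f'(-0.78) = 23.02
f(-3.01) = -235.18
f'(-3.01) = 218.34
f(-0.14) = 3.34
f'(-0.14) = 5.53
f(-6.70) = -2307.70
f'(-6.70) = 1000.29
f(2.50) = 98.38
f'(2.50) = 115.25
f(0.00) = 4.00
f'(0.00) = 4.00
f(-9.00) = -5459.00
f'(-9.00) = 1777.00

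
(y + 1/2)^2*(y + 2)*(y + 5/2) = y^4 + 11*y^3/2 + 39*y^2/4 + 49*y/8 + 5/4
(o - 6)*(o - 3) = o^2 - 9*o + 18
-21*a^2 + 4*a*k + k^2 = (-3*a + k)*(7*a + k)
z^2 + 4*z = z*(z + 4)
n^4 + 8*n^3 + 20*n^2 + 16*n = n*(n + 2)^2*(n + 4)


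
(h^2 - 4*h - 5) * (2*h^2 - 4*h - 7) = 2*h^4 - 12*h^3 - h^2 + 48*h + 35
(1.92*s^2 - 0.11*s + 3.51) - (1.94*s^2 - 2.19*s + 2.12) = -0.02*s^2 + 2.08*s + 1.39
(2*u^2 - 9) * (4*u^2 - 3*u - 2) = 8*u^4 - 6*u^3 - 40*u^2 + 27*u + 18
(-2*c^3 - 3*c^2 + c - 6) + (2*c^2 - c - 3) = -2*c^3 - c^2 - 9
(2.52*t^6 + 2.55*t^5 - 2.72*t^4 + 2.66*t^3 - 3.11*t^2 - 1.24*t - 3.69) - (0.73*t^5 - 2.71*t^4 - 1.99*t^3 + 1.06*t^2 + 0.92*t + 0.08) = 2.52*t^6 + 1.82*t^5 - 0.0100000000000002*t^4 + 4.65*t^3 - 4.17*t^2 - 2.16*t - 3.77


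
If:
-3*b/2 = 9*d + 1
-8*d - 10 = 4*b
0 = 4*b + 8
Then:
No Solution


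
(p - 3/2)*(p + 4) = p^2 + 5*p/2 - 6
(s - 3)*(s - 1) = s^2 - 4*s + 3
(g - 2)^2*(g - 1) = g^3 - 5*g^2 + 8*g - 4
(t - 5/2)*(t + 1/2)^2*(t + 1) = t^4 - t^3/2 - 15*t^2/4 - 23*t/8 - 5/8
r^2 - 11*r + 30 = (r - 6)*(r - 5)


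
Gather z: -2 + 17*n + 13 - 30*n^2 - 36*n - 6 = -30*n^2 - 19*n + 5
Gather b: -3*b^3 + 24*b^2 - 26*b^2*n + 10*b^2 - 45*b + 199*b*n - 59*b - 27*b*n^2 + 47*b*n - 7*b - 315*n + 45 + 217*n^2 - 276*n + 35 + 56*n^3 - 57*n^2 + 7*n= -3*b^3 + b^2*(34 - 26*n) + b*(-27*n^2 + 246*n - 111) + 56*n^3 + 160*n^2 - 584*n + 80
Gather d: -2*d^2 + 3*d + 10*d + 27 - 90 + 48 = -2*d^2 + 13*d - 15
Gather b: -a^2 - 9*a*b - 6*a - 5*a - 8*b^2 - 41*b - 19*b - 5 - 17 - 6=-a^2 - 11*a - 8*b^2 + b*(-9*a - 60) - 28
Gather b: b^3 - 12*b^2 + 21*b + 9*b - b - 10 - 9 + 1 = b^3 - 12*b^2 + 29*b - 18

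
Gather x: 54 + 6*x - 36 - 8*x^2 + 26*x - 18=-8*x^2 + 32*x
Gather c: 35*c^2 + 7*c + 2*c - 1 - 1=35*c^2 + 9*c - 2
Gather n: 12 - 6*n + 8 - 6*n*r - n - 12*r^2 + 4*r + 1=n*(-6*r - 7) - 12*r^2 + 4*r + 21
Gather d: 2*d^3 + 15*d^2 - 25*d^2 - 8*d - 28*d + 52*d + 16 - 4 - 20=2*d^3 - 10*d^2 + 16*d - 8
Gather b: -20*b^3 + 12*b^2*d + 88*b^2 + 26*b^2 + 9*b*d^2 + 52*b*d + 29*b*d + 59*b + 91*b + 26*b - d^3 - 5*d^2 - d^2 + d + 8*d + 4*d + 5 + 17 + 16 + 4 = -20*b^3 + b^2*(12*d + 114) + b*(9*d^2 + 81*d + 176) - d^3 - 6*d^2 + 13*d + 42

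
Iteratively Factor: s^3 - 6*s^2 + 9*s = (s)*(s^2 - 6*s + 9) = s*(s - 3)*(s - 3)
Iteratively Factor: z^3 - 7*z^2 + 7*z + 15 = (z - 3)*(z^2 - 4*z - 5) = (z - 5)*(z - 3)*(z + 1)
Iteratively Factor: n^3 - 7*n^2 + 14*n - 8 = (n - 4)*(n^2 - 3*n + 2) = (n - 4)*(n - 2)*(n - 1)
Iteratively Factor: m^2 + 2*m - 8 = (m + 4)*(m - 2)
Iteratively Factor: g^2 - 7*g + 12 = (g - 3)*(g - 4)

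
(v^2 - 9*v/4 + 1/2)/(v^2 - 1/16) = 4*(v - 2)/(4*v + 1)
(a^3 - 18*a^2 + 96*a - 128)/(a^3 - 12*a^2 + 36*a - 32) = (a - 8)/(a - 2)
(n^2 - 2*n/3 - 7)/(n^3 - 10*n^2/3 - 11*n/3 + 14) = (3*n + 7)/(3*n^2 - n - 14)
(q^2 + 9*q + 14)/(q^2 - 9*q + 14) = (q^2 + 9*q + 14)/(q^2 - 9*q + 14)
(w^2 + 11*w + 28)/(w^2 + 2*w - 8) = (w + 7)/(w - 2)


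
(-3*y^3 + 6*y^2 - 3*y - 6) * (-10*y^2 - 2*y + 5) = 30*y^5 - 54*y^4 + 3*y^3 + 96*y^2 - 3*y - 30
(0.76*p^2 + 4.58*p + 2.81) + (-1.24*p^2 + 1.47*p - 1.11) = -0.48*p^2 + 6.05*p + 1.7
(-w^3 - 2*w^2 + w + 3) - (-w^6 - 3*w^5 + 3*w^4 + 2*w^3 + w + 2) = w^6 + 3*w^5 - 3*w^4 - 3*w^3 - 2*w^2 + 1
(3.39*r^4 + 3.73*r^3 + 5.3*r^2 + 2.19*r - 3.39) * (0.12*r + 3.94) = 0.4068*r^5 + 13.8042*r^4 + 15.3322*r^3 + 21.1448*r^2 + 8.2218*r - 13.3566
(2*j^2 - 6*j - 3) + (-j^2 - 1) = j^2 - 6*j - 4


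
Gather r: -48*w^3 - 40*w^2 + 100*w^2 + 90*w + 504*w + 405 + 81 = -48*w^3 + 60*w^2 + 594*w + 486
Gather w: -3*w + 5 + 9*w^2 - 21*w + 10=9*w^2 - 24*w + 15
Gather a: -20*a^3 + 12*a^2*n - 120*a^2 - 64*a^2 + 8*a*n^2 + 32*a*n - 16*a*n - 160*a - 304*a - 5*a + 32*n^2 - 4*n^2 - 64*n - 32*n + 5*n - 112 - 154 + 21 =-20*a^3 + a^2*(12*n - 184) + a*(8*n^2 + 16*n - 469) + 28*n^2 - 91*n - 245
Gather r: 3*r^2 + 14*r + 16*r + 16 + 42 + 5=3*r^2 + 30*r + 63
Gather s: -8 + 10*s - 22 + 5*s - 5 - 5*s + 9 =10*s - 26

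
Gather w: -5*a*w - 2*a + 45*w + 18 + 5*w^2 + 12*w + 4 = -2*a + 5*w^2 + w*(57 - 5*a) + 22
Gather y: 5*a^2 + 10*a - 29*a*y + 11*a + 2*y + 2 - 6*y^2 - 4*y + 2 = 5*a^2 + 21*a - 6*y^2 + y*(-29*a - 2) + 4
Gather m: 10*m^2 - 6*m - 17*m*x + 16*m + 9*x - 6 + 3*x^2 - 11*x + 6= 10*m^2 + m*(10 - 17*x) + 3*x^2 - 2*x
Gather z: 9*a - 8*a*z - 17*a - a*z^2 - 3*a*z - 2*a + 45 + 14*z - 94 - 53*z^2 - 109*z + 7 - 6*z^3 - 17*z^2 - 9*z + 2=-10*a - 6*z^3 + z^2*(-a - 70) + z*(-11*a - 104) - 40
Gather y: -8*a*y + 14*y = y*(14 - 8*a)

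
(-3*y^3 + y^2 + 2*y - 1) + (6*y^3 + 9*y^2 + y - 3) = 3*y^3 + 10*y^2 + 3*y - 4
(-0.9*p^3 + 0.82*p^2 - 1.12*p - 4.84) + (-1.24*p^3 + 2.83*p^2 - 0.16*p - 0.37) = -2.14*p^3 + 3.65*p^2 - 1.28*p - 5.21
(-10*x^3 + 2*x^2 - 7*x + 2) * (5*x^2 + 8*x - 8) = -50*x^5 - 70*x^4 + 61*x^3 - 62*x^2 + 72*x - 16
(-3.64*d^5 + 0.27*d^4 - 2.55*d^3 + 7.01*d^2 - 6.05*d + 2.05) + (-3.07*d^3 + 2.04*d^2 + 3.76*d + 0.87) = -3.64*d^5 + 0.27*d^4 - 5.62*d^3 + 9.05*d^2 - 2.29*d + 2.92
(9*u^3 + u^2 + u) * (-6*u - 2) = -54*u^4 - 24*u^3 - 8*u^2 - 2*u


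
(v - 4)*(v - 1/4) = v^2 - 17*v/4 + 1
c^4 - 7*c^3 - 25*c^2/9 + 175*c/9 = c*(c - 7)*(c - 5/3)*(c + 5/3)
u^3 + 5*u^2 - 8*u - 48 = (u - 3)*(u + 4)^2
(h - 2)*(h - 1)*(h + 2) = h^3 - h^2 - 4*h + 4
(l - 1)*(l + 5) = l^2 + 4*l - 5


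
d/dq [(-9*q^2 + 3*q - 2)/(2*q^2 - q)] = (3*q^2 + 8*q - 2)/(q^2*(4*q^2 - 4*q + 1))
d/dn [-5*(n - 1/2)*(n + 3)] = -10*n - 25/2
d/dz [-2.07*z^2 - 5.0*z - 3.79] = -4.14*z - 5.0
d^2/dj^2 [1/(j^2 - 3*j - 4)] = 2*(j^2 - 3*j - (2*j - 3)^2 - 4)/(-j^2 + 3*j + 4)^3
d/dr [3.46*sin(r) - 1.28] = 3.46*cos(r)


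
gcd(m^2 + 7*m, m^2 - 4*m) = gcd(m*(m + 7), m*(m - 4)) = m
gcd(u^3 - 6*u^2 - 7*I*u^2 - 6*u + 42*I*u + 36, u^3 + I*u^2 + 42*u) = u - 6*I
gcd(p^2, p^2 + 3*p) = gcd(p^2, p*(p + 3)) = p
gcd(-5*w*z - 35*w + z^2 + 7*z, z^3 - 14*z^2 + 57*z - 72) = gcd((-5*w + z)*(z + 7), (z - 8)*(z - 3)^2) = 1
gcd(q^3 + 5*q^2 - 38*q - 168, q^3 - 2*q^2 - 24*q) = q^2 - 2*q - 24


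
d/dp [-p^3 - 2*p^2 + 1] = p*(-3*p - 4)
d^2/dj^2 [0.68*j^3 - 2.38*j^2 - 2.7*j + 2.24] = 4.08*j - 4.76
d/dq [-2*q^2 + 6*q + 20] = 6 - 4*q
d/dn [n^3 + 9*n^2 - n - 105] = 3*n^2 + 18*n - 1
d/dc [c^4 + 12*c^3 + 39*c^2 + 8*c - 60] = 4*c^3 + 36*c^2 + 78*c + 8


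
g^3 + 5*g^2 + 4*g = g*(g + 1)*(g + 4)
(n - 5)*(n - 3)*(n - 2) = n^3 - 10*n^2 + 31*n - 30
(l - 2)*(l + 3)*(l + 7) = l^3 + 8*l^2 + l - 42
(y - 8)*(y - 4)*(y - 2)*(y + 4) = y^4 - 10*y^3 + 160*y - 256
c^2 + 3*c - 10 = (c - 2)*(c + 5)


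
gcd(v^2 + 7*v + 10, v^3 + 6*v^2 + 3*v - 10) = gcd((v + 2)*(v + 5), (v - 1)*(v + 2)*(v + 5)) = v^2 + 7*v + 10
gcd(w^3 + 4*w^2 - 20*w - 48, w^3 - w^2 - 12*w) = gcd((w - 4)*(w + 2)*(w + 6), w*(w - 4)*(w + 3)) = w - 4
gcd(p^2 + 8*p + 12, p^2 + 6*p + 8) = p + 2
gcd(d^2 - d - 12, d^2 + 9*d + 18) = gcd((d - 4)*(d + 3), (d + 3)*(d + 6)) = d + 3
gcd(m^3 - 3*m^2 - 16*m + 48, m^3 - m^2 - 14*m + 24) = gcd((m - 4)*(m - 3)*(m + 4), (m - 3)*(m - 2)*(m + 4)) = m^2 + m - 12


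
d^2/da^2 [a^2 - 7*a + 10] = 2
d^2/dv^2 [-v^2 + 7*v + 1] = -2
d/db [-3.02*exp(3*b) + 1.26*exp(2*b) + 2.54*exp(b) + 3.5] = (-9.06*exp(2*b) + 2.52*exp(b) + 2.54)*exp(b)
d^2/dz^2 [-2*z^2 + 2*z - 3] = -4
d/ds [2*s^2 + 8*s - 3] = 4*s + 8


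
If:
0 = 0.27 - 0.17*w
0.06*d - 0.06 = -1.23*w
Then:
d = -31.56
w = 1.59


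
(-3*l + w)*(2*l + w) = -6*l^2 - l*w + w^2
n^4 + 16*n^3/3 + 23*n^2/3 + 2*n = n*(n + 1/3)*(n + 2)*(n + 3)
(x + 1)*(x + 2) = x^2 + 3*x + 2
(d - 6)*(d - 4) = d^2 - 10*d + 24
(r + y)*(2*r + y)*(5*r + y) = 10*r^3 + 17*r^2*y + 8*r*y^2 + y^3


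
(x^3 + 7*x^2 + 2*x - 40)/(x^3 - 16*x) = (x^2 + 3*x - 10)/(x*(x - 4))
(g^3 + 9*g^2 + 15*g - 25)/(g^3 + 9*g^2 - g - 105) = (g^2 + 4*g - 5)/(g^2 + 4*g - 21)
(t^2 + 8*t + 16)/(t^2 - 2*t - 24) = (t + 4)/(t - 6)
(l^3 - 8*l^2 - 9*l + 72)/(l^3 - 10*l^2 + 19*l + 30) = (l^3 - 8*l^2 - 9*l + 72)/(l^3 - 10*l^2 + 19*l + 30)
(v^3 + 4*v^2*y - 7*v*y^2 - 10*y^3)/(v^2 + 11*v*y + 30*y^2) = (v^2 - v*y - 2*y^2)/(v + 6*y)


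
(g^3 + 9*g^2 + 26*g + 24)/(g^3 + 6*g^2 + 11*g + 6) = (g + 4)/(g + 1)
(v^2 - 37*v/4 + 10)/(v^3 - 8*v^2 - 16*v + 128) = (v - 5/4)/(v^2 - 16)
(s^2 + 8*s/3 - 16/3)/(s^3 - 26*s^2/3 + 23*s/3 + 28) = (3*s^2 + 8*s - 16)/(3*s^3 - 26*s^2 + 23*s + 84)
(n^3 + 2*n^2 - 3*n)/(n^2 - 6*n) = (n^2 + 2*n - 3)/(n - 6)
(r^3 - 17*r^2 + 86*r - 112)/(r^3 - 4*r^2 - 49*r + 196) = (r^2 - 10*r + 16)/(r^2 + 3*r - 28)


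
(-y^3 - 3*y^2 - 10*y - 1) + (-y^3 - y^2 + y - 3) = -2*y^3 - 4*y^2 - 9*y - 4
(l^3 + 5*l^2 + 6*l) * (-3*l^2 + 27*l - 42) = -3*l^5 + 12*l^4 + 75*l^3 - 48*l^2 - 252*l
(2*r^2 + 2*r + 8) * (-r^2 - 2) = -2*r^4 - 2*r^3 - 12*r^2 - 4*r - 16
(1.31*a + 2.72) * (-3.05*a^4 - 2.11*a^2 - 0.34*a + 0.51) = -3.9955*a^5 - 8.296*a^4 - 2.7641*a^3 - 6.1846*a^2 - 0.2567*a + 1.3872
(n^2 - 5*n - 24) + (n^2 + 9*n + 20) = 2*n^2 + 4*n - 4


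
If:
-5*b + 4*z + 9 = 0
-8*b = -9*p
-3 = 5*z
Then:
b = 33/25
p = 88/75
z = -3/5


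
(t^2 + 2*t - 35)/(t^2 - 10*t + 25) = (t + 7)/(t - 5)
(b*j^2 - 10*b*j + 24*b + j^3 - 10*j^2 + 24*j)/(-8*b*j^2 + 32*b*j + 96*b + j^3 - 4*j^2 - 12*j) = (-b*j + 4*b - j^2 + 4*j)/(8*b*j + 16*b - j^2 - 2*j)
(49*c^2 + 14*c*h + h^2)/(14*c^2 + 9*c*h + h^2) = (7*c + h)/(2*c + h)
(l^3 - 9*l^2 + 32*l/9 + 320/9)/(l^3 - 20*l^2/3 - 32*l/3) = (9*l^2 - 9*l - 40)/(3*l*(3*l + 4))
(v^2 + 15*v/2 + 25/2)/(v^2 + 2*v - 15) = (v + 5/2)/(v - 3)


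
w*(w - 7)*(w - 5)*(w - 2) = w^4 - 14*w^3 + 59*w^2 - 70*w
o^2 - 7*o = o*(o - 7)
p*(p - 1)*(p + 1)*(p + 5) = p^4 + 5*p^3 - p^2 - 5*p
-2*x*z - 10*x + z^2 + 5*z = (-2*x + z)*(z + 5)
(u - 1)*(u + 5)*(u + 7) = u^3 + 11*u^2 + 23*u - 35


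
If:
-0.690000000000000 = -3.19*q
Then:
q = 0.22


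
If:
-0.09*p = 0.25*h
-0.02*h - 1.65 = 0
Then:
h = -82.50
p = 229.17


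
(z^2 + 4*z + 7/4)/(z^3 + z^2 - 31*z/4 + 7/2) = (2*z + 1)/(2*z^2 - 5*z + 2)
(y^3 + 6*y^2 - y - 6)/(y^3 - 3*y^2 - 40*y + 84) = (y^2 - 1)/(y^2 - 9*y + 14)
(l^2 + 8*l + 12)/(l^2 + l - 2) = (l + 6)/(l - 1)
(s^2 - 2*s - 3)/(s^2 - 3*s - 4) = (s - 3)/(s - 4)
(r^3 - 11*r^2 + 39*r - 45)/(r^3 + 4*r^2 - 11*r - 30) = (r^2 - 8*r + 15)/(r^2 + 7*r + 10)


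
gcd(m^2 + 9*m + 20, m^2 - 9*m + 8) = 1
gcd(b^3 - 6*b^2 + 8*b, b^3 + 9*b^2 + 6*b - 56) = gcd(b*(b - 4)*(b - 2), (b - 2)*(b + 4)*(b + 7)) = b - 2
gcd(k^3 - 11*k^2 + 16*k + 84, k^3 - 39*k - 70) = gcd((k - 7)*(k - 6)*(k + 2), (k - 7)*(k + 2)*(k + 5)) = k^2 - 5*k - 14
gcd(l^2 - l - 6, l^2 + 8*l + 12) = l + 2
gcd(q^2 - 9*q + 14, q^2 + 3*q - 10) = q - 2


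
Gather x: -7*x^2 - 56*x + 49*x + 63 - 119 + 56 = -7*x^2 - 7*x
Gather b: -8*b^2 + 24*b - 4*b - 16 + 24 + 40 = -8*b^2 + 20*b + 48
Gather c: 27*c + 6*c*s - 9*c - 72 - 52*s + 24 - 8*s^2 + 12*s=c*(6*s + 18) - 8*s^2 - 40*s - 48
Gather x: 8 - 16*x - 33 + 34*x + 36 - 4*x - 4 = 14*x + 7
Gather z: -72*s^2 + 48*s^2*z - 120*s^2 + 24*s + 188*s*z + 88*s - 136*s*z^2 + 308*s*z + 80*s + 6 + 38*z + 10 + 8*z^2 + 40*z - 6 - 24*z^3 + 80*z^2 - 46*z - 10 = -192*s^2 + 192*s - 24*z^3 + z^2*(88 - 136*s) + z*(48*s^2 + 496*s + 32)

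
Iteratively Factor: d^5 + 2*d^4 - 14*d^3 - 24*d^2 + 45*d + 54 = (d + 1)*(d^4 + d^3 - 15*d^2 - 9*d + 54) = (d - 3)*(d + 1)*(d^3 + 4*d^2 - 3*d - 18) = (d - 3)*(d + 1)*(d + 3)*(d^2 + d - 6) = (d - 3)*(d - 2)*(d + 1)*(d + 3)*(d + 3)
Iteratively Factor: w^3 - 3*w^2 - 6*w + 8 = (w - 4)*(w^2 + w - 2) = (w - 4)*(w + 2)*(w - 1)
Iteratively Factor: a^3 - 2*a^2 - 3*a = (a + 1)*(a^2 - 3*a) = (a - 3)*(a + 1)*(a)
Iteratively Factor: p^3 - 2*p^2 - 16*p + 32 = (p + 4)*(p^2 - 6*p + 8) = (p - 4)*(p + 4)*(p - 2)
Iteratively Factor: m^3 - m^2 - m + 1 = (m - 1)*(m^2 - 1) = (m - 1)*(m + 1)*(m - 1)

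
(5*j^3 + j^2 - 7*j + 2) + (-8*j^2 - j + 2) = 5*j^3 - 7*j^2 - 8*j + 4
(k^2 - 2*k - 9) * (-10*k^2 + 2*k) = -10*k^4 + 22*k^3 + 86*k^2 - 18*k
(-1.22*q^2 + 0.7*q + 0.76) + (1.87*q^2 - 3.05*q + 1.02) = 0.65*q^2 - 2.35*q + 1.78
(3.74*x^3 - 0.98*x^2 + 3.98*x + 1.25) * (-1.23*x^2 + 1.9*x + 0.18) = -4.6002*x^5 + 8.3114*x^4 - 6.0842*x^3 + 5.8481*x^2 + 3.0914*x + 0.225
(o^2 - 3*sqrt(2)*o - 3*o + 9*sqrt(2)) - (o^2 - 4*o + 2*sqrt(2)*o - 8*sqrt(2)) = -5*sqrt(2)*o + o + 17*sqrt(2)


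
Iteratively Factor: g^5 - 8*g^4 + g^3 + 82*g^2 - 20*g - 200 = (g - 5)*(g^4 - 3*g^3 - 14*g^2 + 12*g + 40) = (g - 5)*(g + 2)*(g^3 - 5*g^2 - 4*g + 20) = (g - 5)*(g + 2)^2*(g^2 - 7*g + 10) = (g - 5)^2*(g + 2)^2*(g - 2)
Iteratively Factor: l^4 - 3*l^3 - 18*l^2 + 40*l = (l - 5)*(l^3 + 2*l^2 - 8*l) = (l - 5)*(l + 4)*(l^2 - 2*l) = l*(l - 5)*(l + 4)*(l - 2)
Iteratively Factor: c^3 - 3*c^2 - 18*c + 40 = (c + 4)*(c^2 - 7*c + 10) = (c - 2)*(c + 4)*(c - 5)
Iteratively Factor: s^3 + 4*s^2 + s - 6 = (s - 1)*(s^2 + 5*s + 6) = (s - 1)*(s + 3)*(s + 2)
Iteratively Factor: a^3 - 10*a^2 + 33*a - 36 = (a - 3)*(a^2 - 7*a + 12) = (a - 3)^2*(a - 4)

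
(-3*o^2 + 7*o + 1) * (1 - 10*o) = 30*o^3 - 73*o^2 - 3*o + 1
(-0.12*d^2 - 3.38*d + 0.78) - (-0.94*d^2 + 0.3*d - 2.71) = 0.82*d^2 - 3.68*d + 3.49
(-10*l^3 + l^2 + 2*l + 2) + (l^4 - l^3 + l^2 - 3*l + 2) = l^4 - 11*l^3 + 2*l^2 - l + 4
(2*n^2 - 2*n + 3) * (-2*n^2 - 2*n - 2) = -4*n^4 - 6*n^2 - 2*n - 6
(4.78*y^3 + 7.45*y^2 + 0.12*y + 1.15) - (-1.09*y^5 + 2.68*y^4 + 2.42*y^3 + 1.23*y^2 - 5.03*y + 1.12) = 1.09*y^5 - 2.68*y^4 + 2.36*y^3 + 6.22*y^2 + 5.15*y + 0.0299999999999998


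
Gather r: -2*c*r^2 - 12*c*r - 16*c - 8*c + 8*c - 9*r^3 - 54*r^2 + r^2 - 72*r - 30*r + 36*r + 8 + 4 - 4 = -16*c - 9*r^3 + r^2*(-2*c - 53) + r*(-12*c - 66) + 8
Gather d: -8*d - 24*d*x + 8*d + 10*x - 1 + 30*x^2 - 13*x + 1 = -24*d*x + 30*x^2 - 3*x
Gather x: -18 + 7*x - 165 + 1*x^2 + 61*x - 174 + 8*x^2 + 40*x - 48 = 9*x^2 + 108*x - 405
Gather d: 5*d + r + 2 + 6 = 5*d + r + 8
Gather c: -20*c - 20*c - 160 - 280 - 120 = -40*c - 560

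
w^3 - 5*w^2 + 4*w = w*(w - 4)*(w - 1)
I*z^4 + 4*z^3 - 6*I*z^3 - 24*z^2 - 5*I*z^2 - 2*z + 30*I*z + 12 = (z - 6)*(z - 2*I)*(z - I)*(I*z + 1)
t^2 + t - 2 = (t - 1)*(t + 2)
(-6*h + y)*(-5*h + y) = 30*h^2 - 11*h*y + y^2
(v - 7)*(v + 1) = v^2 - 6*v - 7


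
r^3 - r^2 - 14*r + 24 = (r - 3)*(r - 2)*(r + 4)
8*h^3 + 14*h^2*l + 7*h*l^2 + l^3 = (h + l)*(2*h + l)*(4*h + l)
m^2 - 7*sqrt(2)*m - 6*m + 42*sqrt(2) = (m - 6)*(m - 7*sqrt(2))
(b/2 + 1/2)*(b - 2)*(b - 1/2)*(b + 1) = b^4/2 - b^3/4 - 3*b^2/2 - b/4 + 1/2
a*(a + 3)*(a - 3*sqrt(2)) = a^3 - 3*sqrt(2)*a^2 + 3*a^2 - 9*sqrt(2)*a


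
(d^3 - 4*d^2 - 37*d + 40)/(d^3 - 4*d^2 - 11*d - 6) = (-d^3 + 4*d^2 + 37*d - 40)/(-d^3 + 4*d^2 + 11*d + 6)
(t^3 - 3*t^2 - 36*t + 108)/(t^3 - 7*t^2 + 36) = (t + 6)/(t + 2)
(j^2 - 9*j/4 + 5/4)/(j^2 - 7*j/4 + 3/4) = (4*j - 5)/(4*j - 3)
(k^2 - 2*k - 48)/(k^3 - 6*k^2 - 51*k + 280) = (k + 6)/(k^2 + 2*k - 35)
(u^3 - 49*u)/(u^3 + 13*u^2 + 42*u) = (u - 7)/(u + 6)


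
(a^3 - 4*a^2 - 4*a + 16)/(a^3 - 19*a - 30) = (a^2 - 6*a + 8)/(a^2 - 2*a - 15)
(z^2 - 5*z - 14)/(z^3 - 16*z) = (z^2 - 5*z - 14)/(z*(z^2 - 16))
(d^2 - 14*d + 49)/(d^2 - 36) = (d^2 - 14*d + 49)/(d^2 - 36)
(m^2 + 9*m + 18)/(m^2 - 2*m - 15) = (m + 6)/(m - 5)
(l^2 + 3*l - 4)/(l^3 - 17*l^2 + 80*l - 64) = (l + 4)/(l^2 - 16*l + 64)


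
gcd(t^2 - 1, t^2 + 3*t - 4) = t - 1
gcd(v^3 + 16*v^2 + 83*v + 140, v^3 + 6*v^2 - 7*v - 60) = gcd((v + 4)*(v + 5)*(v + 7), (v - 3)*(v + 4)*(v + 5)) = v^2 + 9*v + 20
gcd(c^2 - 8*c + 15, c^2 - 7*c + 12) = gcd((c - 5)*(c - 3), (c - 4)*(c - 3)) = c - 3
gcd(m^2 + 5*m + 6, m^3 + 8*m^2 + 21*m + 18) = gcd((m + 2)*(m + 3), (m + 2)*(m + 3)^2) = m^2 + 5*m + 6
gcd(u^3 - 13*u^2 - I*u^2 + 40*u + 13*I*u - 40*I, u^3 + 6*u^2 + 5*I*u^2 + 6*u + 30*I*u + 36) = u - I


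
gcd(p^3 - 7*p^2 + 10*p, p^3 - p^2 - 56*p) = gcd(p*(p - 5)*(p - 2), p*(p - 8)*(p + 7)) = p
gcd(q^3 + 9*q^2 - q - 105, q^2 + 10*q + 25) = q + 5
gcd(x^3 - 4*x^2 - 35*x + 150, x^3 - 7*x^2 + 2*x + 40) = x - 5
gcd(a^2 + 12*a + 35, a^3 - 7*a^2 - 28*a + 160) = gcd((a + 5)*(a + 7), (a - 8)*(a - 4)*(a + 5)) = a + 5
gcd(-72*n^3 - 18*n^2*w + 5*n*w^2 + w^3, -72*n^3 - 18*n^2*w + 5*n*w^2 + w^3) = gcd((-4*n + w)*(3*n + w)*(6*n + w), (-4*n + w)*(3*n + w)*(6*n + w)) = -72*n^3 - 18*n^2*w + 5*n*w^2 + w^3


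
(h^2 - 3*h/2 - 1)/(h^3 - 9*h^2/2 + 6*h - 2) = (2*h + 1)/(2*h^2 - 5*h + 2)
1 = 1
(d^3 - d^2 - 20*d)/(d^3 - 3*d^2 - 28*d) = (d - 5)/(d - 7)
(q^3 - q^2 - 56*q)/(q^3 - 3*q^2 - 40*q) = (q + 7)/(q + 5)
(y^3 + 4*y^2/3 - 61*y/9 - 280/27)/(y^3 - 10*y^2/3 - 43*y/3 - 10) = (y^2 - y/3 - 56/9)/(y^2 - 5*y - 6)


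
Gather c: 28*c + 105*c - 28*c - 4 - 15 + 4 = 105*c - 15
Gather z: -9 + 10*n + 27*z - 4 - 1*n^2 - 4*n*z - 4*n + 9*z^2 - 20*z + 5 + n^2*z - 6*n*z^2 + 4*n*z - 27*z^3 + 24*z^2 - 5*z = -n^2 + 6*n - 27*z^3 + z^2*(33 - 6*n) + z*(n^2 + 2) - 8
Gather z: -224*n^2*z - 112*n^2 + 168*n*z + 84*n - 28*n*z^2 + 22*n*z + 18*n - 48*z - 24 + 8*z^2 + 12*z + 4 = -112*n^2 + 102*n + z^2*(8 - 28*n) + z*(-224*n^2 + 190*n - 36) - 20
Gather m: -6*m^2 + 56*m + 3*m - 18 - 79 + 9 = -6*m^2 + 59*m - 88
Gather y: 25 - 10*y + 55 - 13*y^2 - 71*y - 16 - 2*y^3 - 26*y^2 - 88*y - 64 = -2*y^3 - 39*y^2 - 169*y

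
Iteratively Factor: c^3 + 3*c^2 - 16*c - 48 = (c - 4)*(c^2 + 7*c + 12) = (c - 4)*(c + 4)*(c + 3)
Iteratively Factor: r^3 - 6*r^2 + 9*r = (r - 3)*(r^2 - 3*r) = r*(r - 3)*(r - 3)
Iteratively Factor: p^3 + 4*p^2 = (p)*(p^2 + 4*p) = p^2*(p + 4)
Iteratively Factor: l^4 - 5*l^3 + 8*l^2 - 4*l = (l - 1)*(l^3 - 4*l^2 + 4*l) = (l - 2)*(l - 1)*(l^2 - 2*l) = (l - 2)^2*(l - 1)*(l)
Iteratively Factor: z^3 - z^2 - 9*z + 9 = (z - 1)*(z^2 - 9) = (z - 1)*(z + 3)*(z - 3)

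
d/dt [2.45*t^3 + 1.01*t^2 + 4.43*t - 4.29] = 7.35*t^2 + 2.02*t + 4.43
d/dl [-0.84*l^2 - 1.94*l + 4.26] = -1.68*l - 1.94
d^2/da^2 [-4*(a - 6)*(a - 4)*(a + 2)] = 64 - 24*a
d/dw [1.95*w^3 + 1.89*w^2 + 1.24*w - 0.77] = 5.85*w^2 + 3.78*w + 1.24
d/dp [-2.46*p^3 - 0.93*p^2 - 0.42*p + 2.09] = -7.38*p^2 - 1.86*p - 0.42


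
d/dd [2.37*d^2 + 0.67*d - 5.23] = 4.74*d + 0.67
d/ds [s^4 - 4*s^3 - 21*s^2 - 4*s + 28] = 4*s^3 - 12*s^2 - 42*s - 4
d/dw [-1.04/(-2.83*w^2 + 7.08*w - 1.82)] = (7.3632 - 5.8864*w)/(2.83*w^2 - 7.08*w + 1.82)^2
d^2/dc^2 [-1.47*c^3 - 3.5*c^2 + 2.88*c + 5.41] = -8.82*c - 7.0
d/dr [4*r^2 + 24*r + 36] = 8*r + 24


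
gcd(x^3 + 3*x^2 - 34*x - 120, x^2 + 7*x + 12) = x + 4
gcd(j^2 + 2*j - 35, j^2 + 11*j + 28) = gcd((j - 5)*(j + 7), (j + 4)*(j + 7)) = j + 7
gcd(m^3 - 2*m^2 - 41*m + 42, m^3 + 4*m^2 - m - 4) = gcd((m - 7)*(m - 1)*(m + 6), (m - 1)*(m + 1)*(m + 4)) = m - 1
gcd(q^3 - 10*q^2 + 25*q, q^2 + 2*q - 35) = q - 5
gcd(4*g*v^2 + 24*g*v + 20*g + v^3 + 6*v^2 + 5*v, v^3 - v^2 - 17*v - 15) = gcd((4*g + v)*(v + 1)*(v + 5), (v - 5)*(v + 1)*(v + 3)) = v + 1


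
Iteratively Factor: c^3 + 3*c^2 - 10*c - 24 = (c + 2)*(c^2 + c - 12) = (c + 2)*(c + 4)*(c - 3)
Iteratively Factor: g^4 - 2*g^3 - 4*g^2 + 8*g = (g - 2)*(g^3 - 4*g) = (g - 2)*(g + 2)*(g^2 - 2*g) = g*(g - 2)*(g + 2)*(g - 2)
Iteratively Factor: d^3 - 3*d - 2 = (d + 1)*(d^2 - d - 2) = (d + 1)^2*(d - 2)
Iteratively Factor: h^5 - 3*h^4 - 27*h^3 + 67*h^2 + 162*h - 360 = (h - 3)*(h^4 - 27*h^2 - 14*h + 120) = (h - 3)*(h + 4)*(h^3 - 4*h^2 - 11*h + 30) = (h - 3)*(h + 3)*(h + 4)*(h^2 - 7*h + 10) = (h - 3)*(h - 2)*(h + 3)*(h + 4)*(h - 5)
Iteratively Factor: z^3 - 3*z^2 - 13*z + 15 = (z - 1)*(z^2 - 2*z - 15) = (z - 5)*(z - 1)*(z + 3)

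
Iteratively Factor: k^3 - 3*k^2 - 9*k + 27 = (k - 3)*(k^2 - 9) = (k - 3)^2*(k + 3)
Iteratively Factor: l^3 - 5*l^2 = (l)*(l^2 - 5*l) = l^2*(l - 5)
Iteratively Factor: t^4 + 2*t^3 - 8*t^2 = (t)*(t^3 + 2*t^2 - 8*t) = t^2*(t^2 + 2*t - 8) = t^2*(t - 2)*(t + 4)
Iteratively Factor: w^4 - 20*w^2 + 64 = (w + 4)*(w^3 - 4*w^2 - 4*w + 16) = (w + 2)*(w + 4)*(w^2 - 6*w + 8) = (w - 2)*(w + 2)*(w + 4)*(w - 4)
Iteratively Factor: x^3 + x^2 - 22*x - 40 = (x + 2)*(x^2 - x - 20) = (x + 2)*(x + 4)*(x - 5)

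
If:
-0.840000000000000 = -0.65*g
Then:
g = 1.29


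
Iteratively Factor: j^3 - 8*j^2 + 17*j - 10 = (j - 5)*(j^2 - 3*j + 2) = (j - 5)*(j - 2)*(j - 1)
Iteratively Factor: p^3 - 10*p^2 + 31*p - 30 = (p - 3)*(p^2 - 7*p + 10) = (p - 5)*(p - 3)*(p - 2)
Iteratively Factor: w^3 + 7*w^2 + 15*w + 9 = (w + 1)*(w^2 + 6*w + 9) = (w + 1)*(w + 3)*(w + 3)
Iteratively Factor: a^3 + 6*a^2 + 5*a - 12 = (a + 3)*(a^2 + 3*a - 4) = (a - 1)*(a + 3)*(a + 4)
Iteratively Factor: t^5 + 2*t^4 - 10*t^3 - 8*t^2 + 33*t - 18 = (t - 1)*(t^4 + 3*t^3 - 7*t^2 - 15*t + 18) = (t - 1)*(t + 3)*(t^3 - 7*t + 6) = (t - 2)*(t - 1)*(t + 3)*(t^2 + 2*t - 3) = (t - 2)*(t - 1)^2*(t + 3)*(t + 3)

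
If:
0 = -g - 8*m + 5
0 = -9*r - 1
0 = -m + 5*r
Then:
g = 85/9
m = -5/9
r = -1/9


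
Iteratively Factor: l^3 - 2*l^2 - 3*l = (l)*(l^2 - 2*l - 3) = l*(l - 3)*(l + 1)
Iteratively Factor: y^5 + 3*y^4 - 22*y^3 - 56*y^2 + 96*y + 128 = (y - 2)*(y^4 + 5*y^3 - 12*y^2 - 80*y - 64) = (y - 2)*(y + 4)*(y^3 + y^2 - 16*y - 16) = (y - 4)*(y - 2)*(y + 4)*(y^2 + 5*y + 4) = (y - 4)*(y - 2)*(y + 4)^2*(y + 1)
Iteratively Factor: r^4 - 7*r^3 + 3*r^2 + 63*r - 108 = (r + 3)*(r^3 - 10*r^2 + 33*r - 36) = (r - 3)*(r + 3)*(r^2 - 7*r + 12) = (r - 3)^2*(r + 3)*(r - 4)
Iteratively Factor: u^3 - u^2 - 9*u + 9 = (u - 3)*(u^2 + 2*u - 3) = (u - 3)*(u + 3)*(u - 1)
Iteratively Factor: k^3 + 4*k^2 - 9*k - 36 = (k - 3)*(k^2 + 7*k + 12) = (k - 3)*(k + 4)*(k + 3)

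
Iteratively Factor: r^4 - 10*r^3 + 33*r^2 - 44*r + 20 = (r - 2)*(r^3 - 8*r^2 + 17*r - 10) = (r - 5)*(r - 2)*(r^2 - 3*r + 2) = (r - 5)*(r - 2)*(r - 1)*(r - 2)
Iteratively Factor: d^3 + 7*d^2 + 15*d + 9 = (d + 3)*(d^2 + 4*d + 3) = (d + 1)*(d + 3)*(d + 3)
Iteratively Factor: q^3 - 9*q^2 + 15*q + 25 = (q + 1)*(q^2 - 10*q + 25) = (q - 5)*(q + 1)*(q - 5)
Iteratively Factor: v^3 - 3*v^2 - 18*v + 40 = (v - 2)*(v^2 - v - 20) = (v - 2)*(v + 4)*(v - 5)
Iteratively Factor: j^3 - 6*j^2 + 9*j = (j)*(j^2 - 6*j + 9) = j*(j - 3)*(j - 3)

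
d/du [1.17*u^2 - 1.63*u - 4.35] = 2.34*u - 1.63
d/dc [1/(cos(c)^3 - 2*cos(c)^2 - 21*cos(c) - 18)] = (3*cos(c)^2 - 4*cos(c) - 21)*sin(c)/((cos(c) - 6)^2*(cos(c) + 1)^2*(cos(c) + 3)^2)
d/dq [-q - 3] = -1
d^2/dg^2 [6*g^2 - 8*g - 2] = 12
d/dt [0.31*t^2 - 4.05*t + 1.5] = 0.62*t - 4.05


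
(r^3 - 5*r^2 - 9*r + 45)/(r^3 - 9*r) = (r - 5)/r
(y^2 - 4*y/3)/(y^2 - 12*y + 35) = y*(3*y - 4)/(3*(y^2 - 12*y + 35))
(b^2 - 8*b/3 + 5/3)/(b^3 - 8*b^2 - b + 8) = (b - 5/3)/(b^2 - 7*b - 8)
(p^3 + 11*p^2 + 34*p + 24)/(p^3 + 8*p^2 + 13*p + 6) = (p + 4)/(p + 1)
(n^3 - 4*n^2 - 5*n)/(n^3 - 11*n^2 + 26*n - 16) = n*(n^2 - 4*n - 5)/(n^3 - 11*n^2 + 26*n - 16)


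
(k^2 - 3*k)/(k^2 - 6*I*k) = (k - 3)/(k - 6*I)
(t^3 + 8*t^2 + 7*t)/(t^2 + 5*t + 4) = t*(t + 7)/(t + 4)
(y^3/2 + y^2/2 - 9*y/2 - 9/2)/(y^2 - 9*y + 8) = (y^3 + y^2 - 9*y - 9)/(2*(y^2 - 9*y + 8))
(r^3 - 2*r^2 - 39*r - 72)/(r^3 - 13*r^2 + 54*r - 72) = (r^3 - 2*r^2 - 39*r - 72)/(r^3 - 13*r^2 + 54*r - 72)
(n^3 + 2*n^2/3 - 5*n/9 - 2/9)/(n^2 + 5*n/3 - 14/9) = (3*n^2 + 4*n + 1)/(3*n + 7)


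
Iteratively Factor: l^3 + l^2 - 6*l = (l + 3)*(l^2 - 2*l) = l*(l + 3)*(l - 2)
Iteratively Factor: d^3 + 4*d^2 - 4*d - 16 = (d + 2)*(d^2 + 2*d - 8) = (d - 2)*(d + 2)*(d + 4)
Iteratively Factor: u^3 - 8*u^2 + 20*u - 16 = (u - 4)*(u^2 - 4*u + 4) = (u - 4)*(u - 2)*(u - 2)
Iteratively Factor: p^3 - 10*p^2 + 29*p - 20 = (p - 5)*(p^2 - 5*p + 4) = (p - 5)*(p - 4)*(p - 1)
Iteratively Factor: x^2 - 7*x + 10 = (x - 5)*(x - 2)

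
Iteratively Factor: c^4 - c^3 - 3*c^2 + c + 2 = (c - 2)*(c^3 + c^2 - c - 1) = (c - 2)*(c + 1)*(c^2 - 1) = (c - 2)*(c - 1)*(c + 1)*(c + 1)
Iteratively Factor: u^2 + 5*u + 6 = (u + 3)*(u + 2)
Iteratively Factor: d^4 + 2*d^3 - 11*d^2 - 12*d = (d - 3)*(d^3 + 5*d^2 + 4*d) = d*(d - 3)*(d^2 + 5*d + 4) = d*(d - 3)*(d + 1)*(d + 4)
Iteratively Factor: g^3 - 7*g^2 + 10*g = (g - 5)*(g^2 - 2*g) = g*(g - 5)*(g - 2)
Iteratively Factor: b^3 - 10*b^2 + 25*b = (b - 5)*(b^2 - 5*b) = b*(b - 5)*(b - 5)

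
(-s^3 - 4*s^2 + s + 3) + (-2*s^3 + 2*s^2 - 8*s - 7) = -3*s^3 - 2*s^2 - 7*s - 4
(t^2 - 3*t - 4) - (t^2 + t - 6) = 2 - 4*t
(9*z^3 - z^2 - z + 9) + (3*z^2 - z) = 9*z^3 + 2*z^2 - 2*z + 9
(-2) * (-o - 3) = 2*o + 6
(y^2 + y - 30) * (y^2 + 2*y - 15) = y^4 + 3*y^3 - 43*y^2 - 75*y + 450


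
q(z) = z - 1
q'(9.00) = 1.00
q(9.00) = 8.00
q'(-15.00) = 1.00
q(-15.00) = -16.00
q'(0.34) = 1.00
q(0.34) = -0.66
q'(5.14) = 1.00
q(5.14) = 4.14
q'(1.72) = 1.00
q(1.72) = 0.72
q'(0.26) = 1.00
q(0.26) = -0.74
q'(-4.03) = 1.00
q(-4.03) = -5.03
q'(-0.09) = 1.00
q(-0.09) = -1.09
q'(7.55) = 1.00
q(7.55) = 6.55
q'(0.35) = 1.00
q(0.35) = -0.65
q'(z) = 1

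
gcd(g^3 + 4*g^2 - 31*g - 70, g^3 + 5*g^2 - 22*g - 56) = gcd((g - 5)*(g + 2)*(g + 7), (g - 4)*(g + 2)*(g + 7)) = g^2 + 9*g + 14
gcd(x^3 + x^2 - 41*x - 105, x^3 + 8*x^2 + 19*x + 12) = x + 3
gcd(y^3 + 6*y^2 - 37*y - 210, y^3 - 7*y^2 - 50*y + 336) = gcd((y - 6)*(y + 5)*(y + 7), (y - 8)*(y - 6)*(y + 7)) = y^2 + y - 42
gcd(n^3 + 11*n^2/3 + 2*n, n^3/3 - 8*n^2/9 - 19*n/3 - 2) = n + 3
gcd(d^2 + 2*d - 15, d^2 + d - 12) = d - 3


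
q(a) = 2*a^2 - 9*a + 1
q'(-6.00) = -33.00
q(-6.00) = 127.00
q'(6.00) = 15.00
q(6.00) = 19.00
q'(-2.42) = -18.68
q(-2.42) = 34.49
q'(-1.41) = -14.64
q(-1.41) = 17.67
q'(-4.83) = -28.32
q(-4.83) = 91.13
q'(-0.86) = -12.44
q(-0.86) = 10.22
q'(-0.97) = -12.88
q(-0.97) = 11.61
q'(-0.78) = -12.12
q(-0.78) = 9.24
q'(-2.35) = -18.40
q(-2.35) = 33.20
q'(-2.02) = -17.08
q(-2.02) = 27.34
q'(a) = 4*a - 9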